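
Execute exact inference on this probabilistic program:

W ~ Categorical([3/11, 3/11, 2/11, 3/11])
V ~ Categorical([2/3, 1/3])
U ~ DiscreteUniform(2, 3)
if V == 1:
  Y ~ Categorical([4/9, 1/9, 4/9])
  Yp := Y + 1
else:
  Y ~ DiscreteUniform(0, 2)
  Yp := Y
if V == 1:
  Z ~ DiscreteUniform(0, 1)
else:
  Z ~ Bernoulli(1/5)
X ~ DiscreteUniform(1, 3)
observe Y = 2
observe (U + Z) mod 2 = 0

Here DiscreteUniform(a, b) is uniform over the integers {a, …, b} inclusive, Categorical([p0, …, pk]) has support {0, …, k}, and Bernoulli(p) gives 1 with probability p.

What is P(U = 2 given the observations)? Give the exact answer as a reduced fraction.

Enumerate traces; 48 have nonzero weight after conditioning:
  (W=0, V=0, U=2, Y=2, Z=0, X=1) weight 4/495
  (W=0, V=0, U=2, Y=2, Z=0, X=2) weight 4/495
  (W=0, V=0, U=2, Y=2, Z=0, X=3) weight 4/495
  (W=0, V=0, U=3, Y=2, Z=1, X=1) weight 1/495
  (W=0, V=0, U=3, Y=2, Z=1, X=2) weight 1/495
  (W=0, V=0, U=3, Y=2, Z=1, X=3) weight 1/495
  (W=0, V=1, U=2, Y=2, Z=0, X=1) weight 1/297
  (W=0, V=1, U=2, Y=2, Z=0, X=2) weight 1/297
  … 40 more
Group by U:
  weight(U=2) = 17/135
  weight(U=3) = 8/135
Total weight = 17/135 + 8/135 = 5/27
P(U=2 | obs) = 17/135 / 5/27 = 17/25
P(U=3 | obs) = 8/135 / 5/27 = 8/25

P(U = 2 | obs) = 17/25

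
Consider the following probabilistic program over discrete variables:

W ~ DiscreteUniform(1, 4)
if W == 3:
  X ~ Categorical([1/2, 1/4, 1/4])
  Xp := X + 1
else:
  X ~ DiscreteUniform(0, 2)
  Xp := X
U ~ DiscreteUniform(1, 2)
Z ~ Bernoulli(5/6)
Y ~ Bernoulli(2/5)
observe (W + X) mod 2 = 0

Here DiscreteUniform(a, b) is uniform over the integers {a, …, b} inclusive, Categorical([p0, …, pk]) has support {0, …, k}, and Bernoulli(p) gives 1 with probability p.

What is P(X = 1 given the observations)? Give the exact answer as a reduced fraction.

P(X = 1 | obs) = 7/23

Enumerate traces; 48 have nonzero weight after conditioning:
  (W=1, X=1, U=1, Z=0, Y=0) weight 1/240
  (W=1, X=1, U=1, Z=0, Y=1) weight 1/360
  (W=1, X=1, U=1, Z=1, Y=0) weight 1/48
  (W=1, X=1, U=1, Z=1, Y=1) weight 1/72
  (W=1, X=1, U=2, Z=0, Y=0) weight 1/240
  (W=1, X=1, U=2, Z=0, Y=1) weight 1/360
  (W=1, X=1, U=2, Z=1, Y=0) weight 1/48
  (W=1, X=1, U=2, Z=1, Y=1) weight 1/72
  (W=2, X=0, U=1, Z=0, Y=0) weight 1/240
  (W=2, X=2, U=1, Z=0, Y=0) weight 1/240
  … 38 more
Group by X:
  weight(X=0) = 1/6
  weight(X=1) = 7/48
  weight(X=2) = 1/6
Total weight = 1/6 + 7/48 + 1/6 = 23/48
P(X=0 | obs) = 1/6 / 23/48 = 8/23
P(X=1 | obs) = 7/48 / 23/48 = 7/23
P(X=2 | obs) = 1/6 / 23/48 = 8/23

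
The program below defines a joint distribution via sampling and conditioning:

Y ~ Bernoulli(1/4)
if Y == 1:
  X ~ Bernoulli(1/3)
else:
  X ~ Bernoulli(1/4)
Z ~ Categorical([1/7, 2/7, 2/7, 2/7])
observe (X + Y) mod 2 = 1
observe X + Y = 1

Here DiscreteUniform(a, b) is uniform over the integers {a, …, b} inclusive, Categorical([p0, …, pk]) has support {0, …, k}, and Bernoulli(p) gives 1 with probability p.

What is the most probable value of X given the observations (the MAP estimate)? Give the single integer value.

Enumerate traces; 8 have nonzero weight after conditioning:
  (Y=0, X=1, Z=0) weight 3/112
  (Y=0, X=1, Z=1) weight 3/56
  (Y=0, X=1, Z=2) weight 3/56
  (Y=0, X=1, Z=3) weight 3/56
  (Y=1, X=0, Z=0) weight 1/42
  (Y=1, X=0, Z=1) weight 1/21
  (Y=1, X=0, Z=2) weight 1/21
  (Y=1, X=0, Z=3) weight 1/21
Group by X:
  weight(X=0) = 1/6
  weight(X=1) = 3/16
Total weight = 1/6 + 3/16 = 17/48
P(X=0 | obs) = 1/6 / 17/48 = 8/17
P(X=1 | obs) = 3/16 / 17/48 = 9/17
argmax = 1

argmax_v P(X = v | obs) = 1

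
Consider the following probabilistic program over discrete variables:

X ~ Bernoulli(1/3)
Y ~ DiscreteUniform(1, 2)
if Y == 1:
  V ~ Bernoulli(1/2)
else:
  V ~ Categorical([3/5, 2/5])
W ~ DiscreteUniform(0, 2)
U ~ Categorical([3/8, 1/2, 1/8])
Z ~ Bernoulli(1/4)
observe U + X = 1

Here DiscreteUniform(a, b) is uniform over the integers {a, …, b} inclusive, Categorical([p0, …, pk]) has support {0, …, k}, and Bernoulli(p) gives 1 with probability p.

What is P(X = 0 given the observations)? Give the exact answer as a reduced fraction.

Enumerate traces; 48 have nonzero weight after conditioning:
  (X=0, Y=1, V=0, W=0, U=1, Z=0) weight 1/48
  (X=0, Y=1, V=0, W=0, U=1, Z=1) weight 1/144
  (X=0, Y=1, V=0, W=1, U=1, Z=0) weight 1/48
  (X=0, Y=1, V=0, W=1, U=1, Z=1) weight 1/144
  (X=0, Y=1, V=0, W=2, U=1, Z=0) weight 1/48
  (X=0, Y=1, V=0, W=2, U=1, Z=1) weight 1/144
  (X=0, Y=1, V=1, W=0, U=1, Z=0) weight 1/48
  (X=0, Y=1, V=1, W=0, U=1, Z=1) weight 1/144
  (X=1, Y=1, V=0, W=0, U=0, Z=0) weight 1/128
  … 39 more
Group by X:
  weight(X=0) = 1/3
  weight(X=1) = 1/8
Total weight = 1/3 + 1/8 = 11/24
P(X=0 | obs) = 1/3 / 11/24 = 8/11
P(X=1 | obs) = 1/8 / 11/24 = 3/11

P(X = 0 | obs) = 8/11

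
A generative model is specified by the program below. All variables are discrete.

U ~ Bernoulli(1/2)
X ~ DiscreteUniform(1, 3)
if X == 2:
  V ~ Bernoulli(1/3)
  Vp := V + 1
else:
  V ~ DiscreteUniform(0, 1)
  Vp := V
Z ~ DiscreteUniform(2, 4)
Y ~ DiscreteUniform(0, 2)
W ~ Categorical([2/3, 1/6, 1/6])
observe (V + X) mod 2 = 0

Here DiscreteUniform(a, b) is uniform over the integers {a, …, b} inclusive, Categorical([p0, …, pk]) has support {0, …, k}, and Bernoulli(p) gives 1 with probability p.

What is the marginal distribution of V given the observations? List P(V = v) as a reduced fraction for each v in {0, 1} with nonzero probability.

P(V=0) = 2/5, P(V=1) = 3/5

Enumerate traces; 162 have nonzero weight after conditioning:
  (U=0, X=1, V=1, Z=2, Y=0, W=0) weight 1/162
  (U=0, X=1, V=1, Z=2, Y=0, W=1) weight 1/648
  (U=0, X=1, V=1, Z=2, Y=0, W=2) weight 1/648
  (U=0, X=1, V=1, Z=2, Y=1, W=0) weight 1/162
  (U=0, X=1, V=1, Z=2, Y=1, W=1) weight 1/648
  (U=0, X=1, V=1, Z=2, Y=1, W=2) weight 1/648
  (U=0, X=1, V=1, Z=2, Y=2, W=0) weight 1/162
  (U=0, X=1, V=1, Z=2, Y=2, W=1) weight 1/648
  (U=0, X=2, V=0, Z=2, Y=0, W=0) weight 2/243
  … 153 more
Group by V:
  weight(V=0) = 2/9
  weight(V=1) = 1/3
Total weight = 2/9 + 1/3 = 5/9
P(V=0 | obs) = 2/9 / 5/9 = 2/5
P(V=1 | obs) = 1/3 / 5/9 = 3/5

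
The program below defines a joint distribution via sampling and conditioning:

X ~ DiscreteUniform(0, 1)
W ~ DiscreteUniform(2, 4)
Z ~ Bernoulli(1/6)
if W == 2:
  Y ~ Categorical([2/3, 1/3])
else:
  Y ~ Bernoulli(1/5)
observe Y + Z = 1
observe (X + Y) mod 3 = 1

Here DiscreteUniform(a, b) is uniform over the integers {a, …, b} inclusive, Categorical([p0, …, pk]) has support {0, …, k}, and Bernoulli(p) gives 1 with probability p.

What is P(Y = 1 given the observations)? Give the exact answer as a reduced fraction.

P(Y = 1 | obs) = 55/89

Enumerate traces; 6 have nonzero weight after conditioning:
  (X=0, W=2, Z=0, Y=1) weight 5/108
  (X=0, W=3, Z=0, Y=1) weight 1/36
  (X=0, W=4, Z=0, Y=1) weight 1/36
  (X=1, W=2, Z=1, Y=0) weight 1/54
  (X=1, W=3, Z=1, Y=0) weight 1/45
  (X=1, W=4, Z=1, Y=0) weight 1/45
Group by Y:
  weight(Y=0) = 17/270
  weight(Y=1) = 11/108
Total weight = 17/270 + 11/108 = 89/540
P(Y=0 | obs) = 17/270 / 89/540 = 34/89
P(Y=1 | obs) = 11/108 / 89/540 = 55/89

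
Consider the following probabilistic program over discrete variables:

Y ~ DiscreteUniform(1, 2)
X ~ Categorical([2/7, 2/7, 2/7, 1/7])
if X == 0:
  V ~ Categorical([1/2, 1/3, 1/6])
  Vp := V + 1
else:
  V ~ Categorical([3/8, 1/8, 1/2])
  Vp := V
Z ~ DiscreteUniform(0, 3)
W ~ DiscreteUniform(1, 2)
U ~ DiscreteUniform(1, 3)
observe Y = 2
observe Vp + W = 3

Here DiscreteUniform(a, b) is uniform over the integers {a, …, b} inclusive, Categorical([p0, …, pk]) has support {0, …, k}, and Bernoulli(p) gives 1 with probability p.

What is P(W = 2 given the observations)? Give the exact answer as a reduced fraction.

Enumerate traces; 96 have nonzero weight after conditioning:
  (Y=2, X=0, V=0, Z=0, W=2, U=1) weight 1/336
  (Y=2, X=0, V=0, Z=0, W=2, U=2) weight 1/336
  (Y=2, X=0, V=0, Z=0, W=2, U=3) weight 1/336
  (Y=2, X=0, V=0, Z=1, W=2, U=1) weight 1/336
  (Y=2, X=0, V=0, Z=1, W=2, U=2) weight 1/336
  (Y=2, X=0, V=0, Z=1, W=2, U=3) weight 1/336
  (Y=2, X=0, V=0, Z=2, W=2, U=1) weight 1/336
  (Y=2, X=0, V=0, Z=2, W=2, U=2) weight 1/336
  (Y=2, X=0, V=1, Z=0, W=1, U=1) weight 1/504
  … 87 more
Group by W:
  weight(W=1) = 19/168
  weight(W=2) = 13/224
Total weight = 19/168 + 13/224 = 115/672
P(W=1 | obs) = 19/168 / 115/672 = 76/115
P(W=2 | obs) = 13/224 / 115/672 = 39/115

P(W = 2 | obs) = 39/115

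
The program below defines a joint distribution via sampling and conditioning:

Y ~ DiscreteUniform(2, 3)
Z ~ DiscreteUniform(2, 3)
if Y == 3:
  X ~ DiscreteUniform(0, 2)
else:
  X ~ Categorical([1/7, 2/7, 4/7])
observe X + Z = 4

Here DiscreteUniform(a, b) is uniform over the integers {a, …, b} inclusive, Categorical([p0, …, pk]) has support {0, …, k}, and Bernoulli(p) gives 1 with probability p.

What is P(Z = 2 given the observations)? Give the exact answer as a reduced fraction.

P(Z = 2 | obs) = 19/32

Enumerate traces; 4 have nonzero weight after conditioning:
  (Y=2, Z=2, X=2) weight 1/7
  (Y=2, Z=3, X=1) weight 1/14
  (Y=3, Z=2, X=2) weight 1/12
  (Y=3, Z=3, X=1) weight 1/12
Group by Z:
  weight(Z=2) = 19/84
  weight(Z=3) = 13/84
Total weight = 19/84 + 13/84 = 8/21
P(Z=2 | obs) = 19/84 / 8/21 = 19/32
P(Z=3 | obs) = 13/84 / 8/21 = 13/32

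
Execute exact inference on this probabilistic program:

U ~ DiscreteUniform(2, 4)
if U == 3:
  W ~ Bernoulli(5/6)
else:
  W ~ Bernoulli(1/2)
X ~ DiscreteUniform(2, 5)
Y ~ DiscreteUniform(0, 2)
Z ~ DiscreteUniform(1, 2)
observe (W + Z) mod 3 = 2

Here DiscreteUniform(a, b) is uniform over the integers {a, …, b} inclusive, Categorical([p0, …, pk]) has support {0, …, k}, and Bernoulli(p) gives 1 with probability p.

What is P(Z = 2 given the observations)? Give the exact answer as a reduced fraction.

P(Z = 2 | obs) = 7/18

Enumerate traces; 72 have nonzero weight after conditioning:
  (U=2, W=0, X=2, Y=0, Z=2) weight 1/144
  (U=2, W=0, X=2, Y=1, Z=2) weight 1/144
  (U=2, W=0, X=2, Y=2, Z=2) weight 1/144
  (U=2, W=0, X=3, Y=0, Z=2) weight 1/144
  (U=2, W=0, X=3, Y=1, Z=2) weight 1/144
  (U=2, W=0, X=3, Y=2, Z=2) weight 1/144
  (U=2, W=0, X=4, Y=0, Z=2) weight 1/144
  (U=2, W=0, X=4, Y=1, Z=2) weight 1/144
  (U=2, W=1, X=2, Y=0, Z=1) weight 1/144
  … 63 more
Group by Z:
  weight(Z=1) = 11/36
  weight(Z=2) = 7/36
Total weight = 11/36 + 7/36 = 1/2
P(Z=1 | obs) = 11/36 / 1/2 = 11/18
P(Z=2 | obs) = 7/36 / 1/2 = 7/18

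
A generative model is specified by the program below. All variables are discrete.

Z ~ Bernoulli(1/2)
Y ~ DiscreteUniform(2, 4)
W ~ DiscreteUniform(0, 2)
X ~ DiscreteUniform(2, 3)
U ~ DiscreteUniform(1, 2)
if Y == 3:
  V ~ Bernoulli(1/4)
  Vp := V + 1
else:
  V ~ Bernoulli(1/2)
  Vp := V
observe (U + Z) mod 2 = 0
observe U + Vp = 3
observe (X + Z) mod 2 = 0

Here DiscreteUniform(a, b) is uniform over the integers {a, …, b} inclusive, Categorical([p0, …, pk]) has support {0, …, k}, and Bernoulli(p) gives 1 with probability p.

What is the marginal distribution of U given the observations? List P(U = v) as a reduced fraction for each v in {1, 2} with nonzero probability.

Enumerate traces; 12 have nonzero weight after conditioning:
  (Z=0, Y=2, W=0, X=2, U=2, V=1) weight 1/144
  (Z=0, Y=2, W=1, X=2, U=2, V=1) weight 1/144
  (Z=0, Y=2, W=2, X=2, U=2, V=1) weight 1/144
  (Z=0, Y=3, W=0, X=2, U=2, V=0) weight 1/96
  (Z=0, Y=3, W=1, X=2, U=2, V=0) weight 1/96
  (Z=0, Y=3, W=2, X=2, U=2, V=0) weight 1/96
  (Z=0, Y=4, W=0, X=2, U=2, V=1) weight 1/144
  (Z=0, Y=4, W=1, X=2, U=2, V=1) weight 1/144
  (Z=1, Y=3, W=0, X=3, U=1, V=1) weight 1/288
  … 3 more
Group by U:
  weight(U=1) = 1/96
  weight(U=2) = 7/96
Total weight = 1/96 + 7/96 = 1/12
P(U=1 | obs) = 1/96 / 1/12 = 1/8
P(U=2 | obs) = 7/96 / 1/12 = 7/8

P(U=1) = 1/8, P(U=2) = 7/8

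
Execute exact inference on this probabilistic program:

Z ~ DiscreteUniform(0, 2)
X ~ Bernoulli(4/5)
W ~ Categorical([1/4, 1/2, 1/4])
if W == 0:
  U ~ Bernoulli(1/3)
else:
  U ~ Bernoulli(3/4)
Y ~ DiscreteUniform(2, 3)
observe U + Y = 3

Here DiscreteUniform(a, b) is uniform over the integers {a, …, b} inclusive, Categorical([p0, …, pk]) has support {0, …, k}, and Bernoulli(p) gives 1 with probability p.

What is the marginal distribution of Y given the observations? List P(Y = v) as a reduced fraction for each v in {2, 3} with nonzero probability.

Enumerate traces; 36 have nonzero weight after conditioning:
  (Z=0, X=0, W=0, U=0, Y=3) weight 1/180
  (Z=0, X=0, W=0, U=1, Y=2) weight 1/360
  (Z=0, X=0, W=1, U=0, Y=3) weight 1/240
  (Z=0, X=0, W=1, U=1, Y=2) weight 1/80
  (Z=0, X=0, W=2, U=0, Y=3) weight 1/480
  (Z=0, X=0, W=2, U=1, Y=2) weight 1/160
  (Z=0, X=1, W=0, U=0, Y=3) weight 1/45
  (Z=0, X=1, W=0, U=1, Y=2) weight 1/90
  … 28 more
Group by Y:
  weight(Y=2) = 31/96
  weight(Y=3) = 17/96
Total weight = 31/96 + 17/96 = 1/2
P(Y=2 | obs) = 31/96 / 1/2 = 31/48
P(Y=3 | obs) = 17/96 / 1/2 = 17/48

P(Y=2) = 31/48, P(Y=3) = 17/48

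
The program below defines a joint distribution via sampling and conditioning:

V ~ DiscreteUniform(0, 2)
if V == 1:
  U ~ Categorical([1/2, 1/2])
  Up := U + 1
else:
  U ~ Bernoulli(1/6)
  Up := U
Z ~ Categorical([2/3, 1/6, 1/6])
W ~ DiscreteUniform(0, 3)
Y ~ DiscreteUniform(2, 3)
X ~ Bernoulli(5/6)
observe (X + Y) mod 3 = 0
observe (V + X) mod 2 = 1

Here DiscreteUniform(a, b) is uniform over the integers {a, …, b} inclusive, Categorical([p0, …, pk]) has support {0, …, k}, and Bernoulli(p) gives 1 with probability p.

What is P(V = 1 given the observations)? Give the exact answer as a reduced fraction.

P(V = 1 | obs) = 1/11

Enumerate traces; 72 have nonzero weight after conditioning:
  (V=0, U=0, Z=0, W=0, Y=2, X=1) weight 25/1296
  (V=0, U=0, Z=0, W=1, Y=2, X=1) weight 25/1296
  (V=0, U=0, Z=0, W=2, Y=2, X=1) weight 25/1296
  (V=0, U=0, Z=0, W=3, Y=2, X=1) weight 25/1296
  (V=0, U=0, Z=1, W=0, Y=2, X=1) weight 25/5184
  (V=0, U=0, Z=1, W=1, Y=2, X=1) weight 25/5184
  (V=0, U=0, Z=1, W=2, Y=2, X=1) weight 25/5184
  (V=0, U=0, Z=1, W=3, Y=2, X=1) weight 25/5184
  (V=1, U=0, Z=0, W=0, Y=3, X=0) weight 1/432
  (V=2, U=0, Z=0, W=0, Y=2, X=1) weight 25/1296
  … 62 more
Group by V:
  weight(V=0) = 5/36
  weight(V=1) = 1/36
  weight(V=2) = 5/36
Total weight = 5/36 + 1/36 + 5/36 = 11/36
P(V=0 | obs) = 5/36 / 11/36 = 5/11
P(V=1 | obs) = 1/36 / 11/36 = 1/11
P(V=2 | obs) = 5/36 / 11/36 = 5/11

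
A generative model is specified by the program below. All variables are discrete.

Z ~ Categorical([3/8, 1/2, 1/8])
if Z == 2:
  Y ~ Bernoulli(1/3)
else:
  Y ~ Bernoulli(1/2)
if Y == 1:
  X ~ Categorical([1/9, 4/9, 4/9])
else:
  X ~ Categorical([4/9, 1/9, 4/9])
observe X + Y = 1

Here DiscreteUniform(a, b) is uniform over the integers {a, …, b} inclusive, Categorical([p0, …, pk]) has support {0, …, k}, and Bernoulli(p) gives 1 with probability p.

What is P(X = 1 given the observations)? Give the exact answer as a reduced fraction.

P(X = 1 | obs) = 25/48

Enumerate traces; 6 have nonzero weight after conditioning:
  (Z=0, Y=0, X=1) weight 1/48
  (Z=0, Y=1, X=0) weight 1/48
  (Z=1, Y=0, X=1) weight 1/36
  (Z=1, Y=1, X=0) weight 1/36
  (Z=2, Y=0, X=1) weight 1/108
  (Z=2, Y=1, X=0) weight 1/216
Group by X:
  weight(X=0) = 23/432
  weight(X=1) = 25/432
Total weight = 23/432 + 25/432 = 1/9
P(X=0 | obs) = 23/432 / 1/9 = 23/48
P(X=1 | obs) = 25/432 / 1/9 = 25/48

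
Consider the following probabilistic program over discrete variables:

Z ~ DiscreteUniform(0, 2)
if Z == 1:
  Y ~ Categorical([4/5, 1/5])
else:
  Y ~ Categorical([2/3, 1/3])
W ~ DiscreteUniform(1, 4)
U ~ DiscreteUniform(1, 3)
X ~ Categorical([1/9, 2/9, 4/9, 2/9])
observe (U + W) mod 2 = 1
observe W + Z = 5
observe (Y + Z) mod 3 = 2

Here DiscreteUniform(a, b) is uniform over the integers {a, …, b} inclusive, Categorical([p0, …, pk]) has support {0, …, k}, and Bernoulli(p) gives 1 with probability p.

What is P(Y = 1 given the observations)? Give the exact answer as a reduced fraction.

Enumerate traces; 12 have nonzero weight after conditioning:
  (Z=1, Y=1, W=4, U=1, X=0) weight 1/1620
  (Z=1, Y=1, W=4, U=1, X=1) weight 1/810
  (Z=1, Y=1, W=4, U=1, X=2) weight 1/405
  (Z=1, Y=1, W=4, U=1, X=3) weight 1/810
  (Z=1, Y=1, W=4, U=3, X=0) weight 1/1620
  (Z=1, Y=1, W=4, U=3, X=1) weight 1/810
  (Z=1, Y=1, W=4, U=3, X=2) weight 1/405
  (Z=1, Y=1, W=4, U=3, X=3) weight 1/810
  (Z=2, Y=0, W=3, U=2, X=0) weight 1/486
  … 3 more
Group by Y:
  weight(Y=0) = 1/54
  weight(Y=1) = 1/90
Total weight = 1/54 + 1/90 = 4/135
P(Y=0 | obs) = 1/54 / 4/135 = 5/8
P(Y=1 | obs) = 1/90 / 4/135 = 3/8

P(Y = 1 | obs) = 3/8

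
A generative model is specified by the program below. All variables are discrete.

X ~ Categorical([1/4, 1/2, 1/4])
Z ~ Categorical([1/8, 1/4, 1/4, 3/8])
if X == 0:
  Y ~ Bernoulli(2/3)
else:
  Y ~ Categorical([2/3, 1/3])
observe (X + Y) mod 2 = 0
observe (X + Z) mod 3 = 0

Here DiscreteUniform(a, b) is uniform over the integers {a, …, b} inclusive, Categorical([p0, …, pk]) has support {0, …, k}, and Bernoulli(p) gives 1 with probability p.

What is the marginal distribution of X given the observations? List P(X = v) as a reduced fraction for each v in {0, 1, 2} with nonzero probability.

P(X=0) = 1/3, P(X=1) = 1/3, P(X=2) = 1/3

Enumerate traces; 4 have nonzero weight after conditioning:
  (X=0, Z=0, Y=0) weight 1/96
  (X=0, Z=3, Y=0) weight 1/32
  (X=1, Z=2, Y=1) weight 1/24
  (X=2, Z=1, Y=0) weight 1/24
Group by X:
  weight(X=0) = 1/24
  weight(X=1) = 1/24
  weight(X=2) = 1/24
Total weight = 1/24 + 1/24 + 1/24 = 1/8
P(X=0 | obs) = 1/24 / 1/8 = 1/3
P(X=1 | obs) = 1/24 / 1/8 = 1/3
P(X=2 | obs) = 1/24 / 1/8 = 1/3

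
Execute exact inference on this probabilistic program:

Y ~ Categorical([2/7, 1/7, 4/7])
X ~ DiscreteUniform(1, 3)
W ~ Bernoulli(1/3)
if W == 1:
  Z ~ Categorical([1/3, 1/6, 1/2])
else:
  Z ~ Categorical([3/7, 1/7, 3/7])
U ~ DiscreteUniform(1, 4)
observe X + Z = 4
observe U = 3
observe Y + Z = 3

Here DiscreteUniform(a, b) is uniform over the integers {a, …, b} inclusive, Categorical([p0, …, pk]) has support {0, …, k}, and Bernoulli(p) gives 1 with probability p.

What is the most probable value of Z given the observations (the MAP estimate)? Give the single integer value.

argmax_v P(Z = v | obs) = 1

Enumerate traces; 4 have nonzero weight after conditioning:
  (Y=1, X=2, W=0, Z=2, U=3) weight 1/294
  (Y=1, X=2, W=1, Z=2, U=3) weight 1/504
  (Y=2, X=3, W=0, Z=1, U=3) weight 2/441
  (Y=2, X=3, W=1, Z=1, U=3) weight 1/378
Group by Z:
  weight(Z=1) = 19/2646
  weight(Z=2) = 19/3528
Total weight = 19/2646 + 19/3528 = 19/1512
P(Z=1 | obs) = 19/2646 / 19/1512 = 4/7
P(Z=2 | obs) = 19/3528 / 19/1512 = 3/7
argmax = 1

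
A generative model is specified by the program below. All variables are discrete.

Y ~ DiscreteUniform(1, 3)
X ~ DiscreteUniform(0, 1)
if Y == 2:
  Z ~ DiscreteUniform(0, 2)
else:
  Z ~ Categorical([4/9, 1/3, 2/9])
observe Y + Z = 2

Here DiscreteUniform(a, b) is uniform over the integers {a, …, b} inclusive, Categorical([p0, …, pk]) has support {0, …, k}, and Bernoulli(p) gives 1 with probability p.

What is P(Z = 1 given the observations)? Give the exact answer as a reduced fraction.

Enumerate traces; 4 have nonzero weight after conditioning:
  (Y=1, X=0, Z=1) weight 1/18
  (Y=1, X=1, Z=1) weight 1/18
  (Y=2, X=0, Z=0) weight 1/18
  (Y=2, X=1, Z=0) weight 1/18
Group by Z:
  weight(Z=0) = 1/9
  weight(Z=1) = 1/9
Total weight = 1/9 + 1/9 = 2/9
P(Z=0 | obs) = 1/9 / 2/9 = 1/2
P(Z=1 | obs) = 1/9 / 2/9 = 1/2

P(Z = 1 | obs) = 1/2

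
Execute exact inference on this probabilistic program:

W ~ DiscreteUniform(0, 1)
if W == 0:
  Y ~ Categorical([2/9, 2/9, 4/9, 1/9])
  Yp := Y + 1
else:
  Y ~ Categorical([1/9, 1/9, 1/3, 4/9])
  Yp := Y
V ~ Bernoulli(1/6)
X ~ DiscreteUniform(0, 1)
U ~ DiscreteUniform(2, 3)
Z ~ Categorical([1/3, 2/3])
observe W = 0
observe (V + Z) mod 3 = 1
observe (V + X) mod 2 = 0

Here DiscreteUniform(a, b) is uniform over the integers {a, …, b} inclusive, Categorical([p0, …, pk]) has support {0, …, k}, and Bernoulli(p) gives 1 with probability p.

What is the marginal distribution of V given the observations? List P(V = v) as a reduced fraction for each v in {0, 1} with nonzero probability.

P(V=0) = 10/11, P(V=1) = 1/11

Enumerate traces; 16 have nonzero weight after conditioning:
  (W=0, Y=0, V=0, X=0, U=2, Z=1) weight 5/324
  (W=0, Y=0, V=0, X=0, U=3, Z=1) weight 5/324
  (W=0, Y=0, V=1, X=1, U=2, Z=0) weight 1/648
  (W=0, Y=0, V=1, X=1, U=3, Z=0) weight 1/648
  (W=0, Y=1, V=0, X=0, U=2, Z=1) weight 5/324
  (W=0, Y=1, V=0, X=0, U=3, Z=1) weight 5/324
  (W=0, Y=1, V=1, X=1, U=2, Z=0) weight 1/648
  (W=0, Y=1, V=1, X=1, U=3, Z=0) weight 1/648
  … 8 more
Group by V:
  weight(V=0) = 5/36
  weight(V=1) = 1/72
Total weight = 5/36 + 1/72 = 11/72
P(V=0 | obs) = 5/36 / 11/72 = 10/11
P(V=1 | obs) = 1/72 / 11/72 = 1/11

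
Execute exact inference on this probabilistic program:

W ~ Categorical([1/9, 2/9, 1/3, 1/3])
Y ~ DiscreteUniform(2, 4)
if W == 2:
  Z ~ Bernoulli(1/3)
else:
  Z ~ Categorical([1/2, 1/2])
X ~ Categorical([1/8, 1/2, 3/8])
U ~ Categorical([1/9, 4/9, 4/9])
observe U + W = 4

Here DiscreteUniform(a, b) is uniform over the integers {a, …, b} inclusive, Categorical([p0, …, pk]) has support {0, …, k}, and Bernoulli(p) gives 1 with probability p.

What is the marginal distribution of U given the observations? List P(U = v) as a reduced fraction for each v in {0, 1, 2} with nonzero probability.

P(U=1) = 1/2, P(U=2) = 1/2

Enumerate traces; 36 have nonzero weight after conditioning:
  (W=2, Y=2, Z=0, X=0, U=2) weight 1/243
  (W=2, Y=2, Z=0, X=1, U=2) weight 4/243
  (W=2, Y=2, Z=0, X=2, U=2) weight 1/81
  (W=2, Y=2, Z=1, X=0, U=2) weight 1/486
  (W=2, Y=2, Z=1, X=1, U=2) weight 2/243
  (W=2, Y=2, Z=1, X=2, U=2) weight 1/162
  (W=2, Y=3, Z=0, X=0, U=2) weight 1/243
  (W=2, Y=3, Z=0, X=1, U=2) weight 4/243
  (W=3, Y=2, Z=0, X=0, U=1) weight 1/324
  … 27 more
Group by U:
  weight(U=1) = 4/27
  weight(U=2) = 4/27
Total weight = 4/27 + 4/27 = 8/27
P(U=1 | obs) = 4/27 / 8/27 = 1/2
P(U=2 | obs) = 4/27 / 8/27 = 1/2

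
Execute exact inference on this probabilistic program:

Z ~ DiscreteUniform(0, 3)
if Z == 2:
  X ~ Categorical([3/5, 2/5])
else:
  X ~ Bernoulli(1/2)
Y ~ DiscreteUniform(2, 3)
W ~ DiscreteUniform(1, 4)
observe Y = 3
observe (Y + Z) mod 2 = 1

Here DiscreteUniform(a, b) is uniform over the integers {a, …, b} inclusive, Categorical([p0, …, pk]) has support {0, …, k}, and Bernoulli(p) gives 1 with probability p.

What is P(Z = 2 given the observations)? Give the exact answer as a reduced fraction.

P(Z = 2 | obs) = 1/2

Enumerate traces; 16 have nonzero weight after conditioning:
  (Z=0, X=0, Y=3, W=1) weight 1/64
  (Z=0, X=0, Y=3, W=2) weight 1/64
  (Z=0, X=0, Y=3, W=3) weight 1/64
  (Z=0, X=0, Y=3, W=4) weight 1/64
  (Z=0, X=1, Y=3, W=1) weight 1/64
  (Z=0, X=1, Y=3, W=2) weight 1/64
  (Z=0, X=1, Y=3, W=3) weight 1/64
  (Z=0, X=1, Y=3, W=4) weight 1/64
  (Z=2, X=0, Y=3, W=1) weight 3/160
  … 7 more
Group by Z:
  weight(Z=0) = 1/8
  weight(Z=2) = 1/8
Total weight = 1/8 + 1/8 = 1/4
P(Z=0 | obs) = 1/8 / 1/4 = 1/2
P(Z=2 | obs) = 1/8 / 1/4 = 1/2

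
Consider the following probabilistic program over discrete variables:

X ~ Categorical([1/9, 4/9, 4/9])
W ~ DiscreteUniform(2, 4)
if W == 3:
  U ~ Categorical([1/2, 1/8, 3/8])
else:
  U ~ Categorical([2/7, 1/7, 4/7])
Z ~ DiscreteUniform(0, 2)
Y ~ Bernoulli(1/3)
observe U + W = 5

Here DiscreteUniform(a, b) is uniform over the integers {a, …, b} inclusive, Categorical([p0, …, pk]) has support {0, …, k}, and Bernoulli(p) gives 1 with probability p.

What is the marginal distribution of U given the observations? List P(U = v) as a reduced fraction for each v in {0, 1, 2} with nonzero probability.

P(U=1) = 8/29, P(U=2) = 21/29

Enumerate traces; 36 have nonzero weight after conditioning:
  (X=0, W=3, U=2, Z=0, Y=0) weight 1/324
  (X=0, W=3, U=2, Z=0, Y=1) weight 1/648
  (X=0, W=3, U=2, Z=1, Y=0) weight 1/324
  (X=0, W=3, U=2, Z=1, Y=1) weight 1/648
  (X=0, W=3, U=2, Z=2, Y=0) weight 1/324
  (X=0, W=3, U=2, Z=2, Y=1) weight 1/648
  (X=0, W=4, U=1, Z=0, Y=0) weight 2/1701
  (X=0, W=4, U=1, Z=0, Y=1) weight 1/1701
  … 28 more
Group by U:
  weight(U=1) = 1/21
  weight(U=2) = 1/8
Total weight = 1/21 + 1/8 = 29/168
P(U=1 | obs) = 1/21 / 29/168 = 8/29
P(U=2 | obs) = 1/8 / 29/168 = 21/29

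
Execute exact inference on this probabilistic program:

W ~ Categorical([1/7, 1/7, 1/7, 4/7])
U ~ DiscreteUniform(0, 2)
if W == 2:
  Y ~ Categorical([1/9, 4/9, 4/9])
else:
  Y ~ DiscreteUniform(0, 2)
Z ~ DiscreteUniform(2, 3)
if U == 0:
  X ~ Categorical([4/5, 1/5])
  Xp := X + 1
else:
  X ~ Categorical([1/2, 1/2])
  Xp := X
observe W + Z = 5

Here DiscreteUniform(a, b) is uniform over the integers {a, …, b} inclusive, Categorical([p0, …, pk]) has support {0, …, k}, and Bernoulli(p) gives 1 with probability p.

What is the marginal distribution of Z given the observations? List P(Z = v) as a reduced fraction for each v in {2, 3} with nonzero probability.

P(Z=2) = 4/5, P(Z=3) = 1/5

Enumerate traces; 36 have nonzero weight after conditioning:
  (W=2, U=0, Y=0, Z=3, X=0) weight 2/945
  (W=2, U=0, Y=0, Z=3, X=1) weight 1/1890
  (W=2, U=0, Y=1, Z=3, X=0) weight 8/945
  (W=2, U=0, Y=1, Z=3, X=1) weight 2/945
  (W=2, U=0, Y=2, Z=3, X=0) weight 8/945
  (W=2, U=0, Y=2, Z=3, X=1) weight 2/945
  (W=2, U=1, Y=0, Z=3, X=0) weight 1/756
  (W=2, U=1, Y=0, Z=3, X=1) weight 1/756
  (W=3, U=0, Y=0, Z=2, X=0) weight 8/315
  … 27 more
Group by Z:
  weight(Z=2) = 2/7
  weight(Z=3) = 1/14
Total weight = 2/7 + 1/14 = 5/14
P(Z=2 | obs) = 2/7 / 5/14 = 4/5
P(Z=3 | obs) = 1/14 / 5/14 = 1/5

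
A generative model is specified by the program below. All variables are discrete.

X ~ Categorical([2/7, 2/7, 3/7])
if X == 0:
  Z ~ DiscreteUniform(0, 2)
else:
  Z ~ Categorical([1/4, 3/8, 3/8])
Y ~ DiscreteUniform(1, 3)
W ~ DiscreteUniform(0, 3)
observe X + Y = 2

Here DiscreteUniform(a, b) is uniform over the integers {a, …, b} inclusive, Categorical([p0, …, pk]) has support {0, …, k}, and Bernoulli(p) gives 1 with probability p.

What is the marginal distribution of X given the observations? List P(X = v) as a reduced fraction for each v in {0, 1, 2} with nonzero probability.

Enumerate traces; 24 have nonzero weight after conditioning:
  (X=0, Z=0, Y=2, W=0) weight 1/126
  (X=0, Z=0, Y=2, W=1) weight 1/126
  (X=0, Z=0, Y=2, W=2) weight 1/126
  (X=0, Z=0, Y=2, W=3) weight 1/126
  (X=0, Z=1, Y=2, W=0) weight 1/126
  (X=0, Z=1, Y=2, W=1) weight 1/126
  (X=0, Z=1, Y=2, W=2) weight 1/126
  (X=0, Z=1, Y=2, W=3) weight 1/126
  (X=1, Z=0, Y=1, W=0) weight 1/168
  … 15 more
Group by X:
  weight(X=0) = 2/21
  weight(X=1) = 2/21
Total weight = 2/21 + 2/21 = 4/21
P(X=0 | obs) = 2/21 / 4/21 = 1/2
P(X=1 | obs) = 2/21 / 4/21 = 1/2

P(X=0) = 1/2, P(X=1) = 1/2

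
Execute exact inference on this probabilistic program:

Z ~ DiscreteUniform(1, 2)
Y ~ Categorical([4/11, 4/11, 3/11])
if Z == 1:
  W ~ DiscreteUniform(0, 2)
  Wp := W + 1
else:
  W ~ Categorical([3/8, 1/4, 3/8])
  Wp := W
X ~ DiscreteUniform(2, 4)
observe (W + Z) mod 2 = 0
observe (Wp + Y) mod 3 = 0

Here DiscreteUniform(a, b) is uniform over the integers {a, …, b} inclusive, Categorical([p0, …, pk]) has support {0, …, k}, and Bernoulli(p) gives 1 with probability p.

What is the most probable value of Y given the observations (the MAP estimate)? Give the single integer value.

Enumerate traces; 9 have nonzero weight after conditioning:
  (Z=1, Y=1, W=1, X=2) weight 2/99
  (Z=1, Y=1, W=1, X=3) weight 2/99
  (Z=1, Y=1, W=1, X=4) weight 2/99
  (Z=2, Y=0, W=0, X=2) weight 1/44
  (Z=2, Y=0, W=0, X=3) weight 1/44
  (Z=2, Y=0, W=0, X=4) weight 1/44
  (Z=2, Y=1, W=2, X=2) weight 1/44
  (Z=2, Y=1, W=2, X=3) weight 1/44
  … 1 more
Group by Y:
  weight(Y=0) = 3/44
  weight(Y=1) = 17/132
Total weight = 3/44 + 17/132 = 13/66
P(Y=0 | obs) = 3/44 / 13/66 = 9/26
P(Y=1 | obs) = 17/132 / 13/66 = 17/26
argmax = 1

argmax_v P(Y = v | obs) = 1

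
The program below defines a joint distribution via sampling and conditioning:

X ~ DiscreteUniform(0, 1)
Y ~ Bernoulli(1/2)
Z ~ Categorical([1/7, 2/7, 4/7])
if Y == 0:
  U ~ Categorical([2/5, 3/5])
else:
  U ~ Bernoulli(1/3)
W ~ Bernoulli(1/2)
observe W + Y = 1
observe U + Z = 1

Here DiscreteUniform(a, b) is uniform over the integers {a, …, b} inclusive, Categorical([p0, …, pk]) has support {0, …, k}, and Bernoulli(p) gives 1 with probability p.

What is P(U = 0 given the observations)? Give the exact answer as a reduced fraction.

P(U = 0 | obs) = 16/23

Enumerate traces; 8 have nonzero weight after conditioning:
  (X=0, Y=0, Z=0, U=1, W=1) weight 3/280
  (X=0, Y=0, Z=1, U=0, W=1) weight 1/70
  (X=0, Y=1, Z=0, U=1, W=0) weight 1/168
  (X=0, Y=1, Z=1, U=0, W=0) weight 1/42
  (X=1, Y=0, Z=0, U=1, W=1) weight 3/280
  (X=1, Y=0, Z=1, U=0, W=1) weight 1/70
  (X=1, Y=1, Z=0, U=1, W=0) weight 1/168
  (X=1, Y=1, Z=1, U=0, W=0) weight 1/42
Group by U:
  weight(U=0) = 8/105
  weight(U=1) = 1/30
Total weight = 8/105 + 1/30 = 23/210
P(U=0 | obs) = 8/105 / 23/210 = 16/23
P(U=1 | obs) = 1/30 / 23/210 = 7/23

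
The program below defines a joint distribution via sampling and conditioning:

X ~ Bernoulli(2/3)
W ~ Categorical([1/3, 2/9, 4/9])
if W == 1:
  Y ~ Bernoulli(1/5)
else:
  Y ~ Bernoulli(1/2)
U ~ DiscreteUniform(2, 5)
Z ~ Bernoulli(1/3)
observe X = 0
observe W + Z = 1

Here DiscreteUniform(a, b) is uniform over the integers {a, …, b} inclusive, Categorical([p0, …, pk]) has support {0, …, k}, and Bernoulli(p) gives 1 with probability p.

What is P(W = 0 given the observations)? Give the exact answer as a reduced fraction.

P(W = 0 | obs) = 3/7

Enumerate traces; 16 have nonzero weight after conditioning:
  (X=0, W=0, Y=0, U=2, Z=1) weight 1/216
  (X=0, W=0, Y=0, U=3, Z=1) weight 1/216
  (X=0, W=0, Y=0, U=4, Z=1) weight 1/216
  (X=0, W=0, Y=0, U=5, Z=1) weight 1/216
  (X=0, W=0, Y=1, U=2, Z=1) weight 1/216
  (X=0, W=0, Y=1, U=3, Z=1) weight 1/216
  (X=0, W=0, Y=1, U=4, Z=1) weight 1/216
  (X=0, W=0, Y=1, U=5, Z=1) weight 1/216
  (X=0, W=1, Y=0, U=2, Z=0) weight 4/405
  … 7 more
Group by W:
  weight(W=0) = 1/27
  weight(W=1) = 4/81
Total weight = 1/27 + 4/81 = 7/81
P(W=0 | obs) = 1/27 / 7/81 = 3/7
P(W=1 | obs) = 4/81 / 7/81 = 4/7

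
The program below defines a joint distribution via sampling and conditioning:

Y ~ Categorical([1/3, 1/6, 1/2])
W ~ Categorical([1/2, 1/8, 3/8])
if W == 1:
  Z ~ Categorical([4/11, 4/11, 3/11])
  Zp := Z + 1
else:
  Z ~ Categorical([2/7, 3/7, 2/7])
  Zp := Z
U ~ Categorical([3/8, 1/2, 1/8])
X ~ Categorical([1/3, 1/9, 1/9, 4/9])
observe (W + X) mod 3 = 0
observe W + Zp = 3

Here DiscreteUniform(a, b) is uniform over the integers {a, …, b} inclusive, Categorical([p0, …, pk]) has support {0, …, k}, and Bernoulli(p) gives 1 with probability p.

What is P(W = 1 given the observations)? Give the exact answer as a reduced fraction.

Enumerate traces; 18 have nonzero weight after conditioning:
  (Y=0, W=1, Z=1, U=0, X=2) weight 1/1584
  (Y=0, W=1, Z=1, U=1, X=2) weight 1/1188
  (Y=0, W=1, Z=1, U=2, X=2) weight 1/4752
  (Y=0, W=2, Z=1, U=0, X=1) weight 1/448
  (Y=0, W=2, Z=1, U=1, X=1) weight 1/336
  (Y=0, W=2, Z=1, U=2, X=1) weight 1/1344
  (Y=1, W=1, Z=1, U=0, X=2) weight 1/3168
  (Y=1, W=1, Z=1, U=1, X=2) weight 1/2376
  … 10 more
Group by W:
  weight(W=1) = 1/198
  weight(W=2) = 1/56
Total weight = 1/198 + 1/56 = 127/5544
P(W=1 | obs) = 1/198 / 127/5544 = 28/127
P(W=2 | obs) = 1/56 / 127/5544 = 99/127

P(W = 1 | obs) = 28/127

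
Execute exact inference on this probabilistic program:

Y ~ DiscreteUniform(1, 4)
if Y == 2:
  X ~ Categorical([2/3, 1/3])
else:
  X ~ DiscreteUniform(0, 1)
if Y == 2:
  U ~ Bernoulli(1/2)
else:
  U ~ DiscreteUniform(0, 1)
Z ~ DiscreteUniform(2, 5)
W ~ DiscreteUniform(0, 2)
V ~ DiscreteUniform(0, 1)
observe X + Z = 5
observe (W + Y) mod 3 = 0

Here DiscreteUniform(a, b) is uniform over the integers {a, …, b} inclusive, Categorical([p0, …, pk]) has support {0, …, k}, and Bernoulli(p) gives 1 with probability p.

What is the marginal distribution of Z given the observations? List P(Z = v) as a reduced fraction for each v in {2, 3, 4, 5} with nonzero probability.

Enumerate traces; 32 have nonzero weight after conditioning:
  (Y=1, X=0, U=0, Z=5, W=2, V=0) weight 1/384
  (Y=1, X=0, U=0, Z=5, W=2, V=1) weight 1/384
  (Y=1, X=0, U=1, Z=5, W=2, V=0) weight 1/384
  (Y=1, X=0, U=1, Z=5, W=2, V=1) weight 1/384
  (Y=1, X=1, U=0, Z=4, W=2, V=0) weight 1/384
  (Y=1, X=1, U=0, Z=4, W=2, V=1) weight 1/384
  (Y=1, X=1, U=1, Z=4, W=2, V=0) weight 1/384
  (Y=1, X=1, U=1, Z=4, W=2, V=1) weight 1/384
  … 24 more
Group by Z:
  weight(Z=4) = 11/288
  weight(Z=5) = 13/288
Total weight = 11/288 + 13/288 = 1/12
P(Z=4 | obs) = 11/288 / 1/12 = 11/24
P(Z=5 | obs) = 13/288 / 1/12 = 13/24

P(Z=4) = 11/24, P(Z=5) = 13/24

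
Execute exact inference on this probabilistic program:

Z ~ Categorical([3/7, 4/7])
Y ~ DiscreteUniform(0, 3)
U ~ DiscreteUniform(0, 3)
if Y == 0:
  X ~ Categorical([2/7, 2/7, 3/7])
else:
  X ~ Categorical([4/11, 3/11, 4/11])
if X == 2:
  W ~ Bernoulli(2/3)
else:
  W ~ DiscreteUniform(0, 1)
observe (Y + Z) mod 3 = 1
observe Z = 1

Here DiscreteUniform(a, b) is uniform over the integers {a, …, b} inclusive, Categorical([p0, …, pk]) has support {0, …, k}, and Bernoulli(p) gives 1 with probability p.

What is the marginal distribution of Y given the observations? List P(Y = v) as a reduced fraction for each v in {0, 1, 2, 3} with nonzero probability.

P(Y=0) = 1/2, P(Y=3) = 1/2

Enumerate traces; 48 have nonzero weight after conditioning:
  (Z=1, Y=0, U=0, X=0, W=0) weight 1/196
  (Z=1, Y=0, U=0, X=0, W=1) weight 1/196
  (Z=1, Y=0, U=0, X=1, W=0) weight 1/196
  (Z=1, Y=0, U=0, X=1, W=1) weight 1/196
  (Z=1, Y=0, U=0, X=2, W=0) weight 1/196
  (Z=1, Y=0, U=0, X=2, W=1) weight 1/98
  (Z=1, Y=0, U=1, X=0, W=0) weight 1/196
  (Z=1, Y=0, U=1, X=0, W=1) weight 1/196
  (Z=1, Y=3, U=0, X=0, W=0) weight 1/154
  … 39 more
Group by Y:
  weight(Y=0) = 1/7
  weight(Y=3) = 1/7
Total weight = 1/7 + 1/7 = 2/7
P(Y=0 | obs) = 1/7 / 2/7 = 1/2
P(Y=3 | obs) = 1/7 / 2/7 = 1/2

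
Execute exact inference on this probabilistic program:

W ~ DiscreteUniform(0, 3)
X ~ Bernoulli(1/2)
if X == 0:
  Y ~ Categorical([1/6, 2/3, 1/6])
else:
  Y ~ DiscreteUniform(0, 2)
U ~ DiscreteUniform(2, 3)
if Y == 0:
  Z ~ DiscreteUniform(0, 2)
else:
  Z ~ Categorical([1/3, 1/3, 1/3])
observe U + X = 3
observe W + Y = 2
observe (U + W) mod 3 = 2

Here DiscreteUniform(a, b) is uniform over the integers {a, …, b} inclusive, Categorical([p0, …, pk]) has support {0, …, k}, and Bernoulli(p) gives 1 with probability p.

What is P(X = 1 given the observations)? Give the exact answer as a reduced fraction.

Enumerate traces; 6 have nonzero weight after conditioning:
  (W=0, X=1, Y=2, U=2, Z=0) weight 1/144
  (W=0, X=1, Y=2, U=2, Z=1) weight 1/144
  (W=0, X=1, Y=2, U=2, Z=2) weight 1/144
  (W=2, X=0, Y=0, U=3, Z=0) weight 1/288
  (W=2, X=0, Y=0, U=3, Z=1) weight 1/288
  (W=2, X=0, Y=0, U=3, Z=2) weight 1/288
Group by X:
  weight(X=0) = 1/96
  weight(X=1) = 1/48
Total weight = 1/96 + 1/48 = 1/32
P(X=0 | obs) = 1/96 / 1/32 = 1/3
P(X=1 | obs) = 1/48 / 1/32 = 2/3

P(X = 1 | obs) = 2/3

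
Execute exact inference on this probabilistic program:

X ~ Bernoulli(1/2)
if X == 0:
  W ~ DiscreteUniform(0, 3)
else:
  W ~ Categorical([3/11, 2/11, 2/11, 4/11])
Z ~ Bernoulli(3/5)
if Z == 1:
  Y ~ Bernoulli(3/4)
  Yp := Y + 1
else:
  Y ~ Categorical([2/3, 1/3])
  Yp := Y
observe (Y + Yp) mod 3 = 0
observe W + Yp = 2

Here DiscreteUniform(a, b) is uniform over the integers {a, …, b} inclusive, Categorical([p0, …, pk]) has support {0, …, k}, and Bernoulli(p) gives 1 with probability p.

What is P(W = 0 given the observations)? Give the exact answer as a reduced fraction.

Enumerate traces; 4 have nonzero weight after conditioning:
  (X=0, W=0, Z=1, Y=1) weight 9/160
  (X=0, W=2, Z=0, Y=0) weight 1/30
  (X=1, W=0, Z=1, Y=1) weight 27/440
  (X=1, W=2, Z=0, Y=0) weight 4/165
Group by W:
  weight(W=0) = 207/1760
  weight(W=2) = 19/330
Total weight = 207/1760 + 19/330 = 185/1056
P(W=0 | obs) = 207/1760 / 185/1056 = 621/925
P(W=2 | obs) = 19/330 / 185/1056 = 304/925

P(W = 0 | obs) = 621/925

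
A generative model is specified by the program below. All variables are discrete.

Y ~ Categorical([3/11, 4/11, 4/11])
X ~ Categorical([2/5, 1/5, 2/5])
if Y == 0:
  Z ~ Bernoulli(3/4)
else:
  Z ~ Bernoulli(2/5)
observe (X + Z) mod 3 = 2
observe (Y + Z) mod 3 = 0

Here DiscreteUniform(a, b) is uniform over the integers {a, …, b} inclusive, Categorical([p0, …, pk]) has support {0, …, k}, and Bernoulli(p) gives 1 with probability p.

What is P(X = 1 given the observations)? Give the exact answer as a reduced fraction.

Enumerate traces; 2 have nonzero weight after conditioning:
  (Y=0, X=2, Z=0) weight 3/110
  (Y=2, X=1, Z=1) weight 8/275
Group by X:
  weight(X=1) = 8/275
  weight(X=2) = 3/110
Total weight = 8/275 + 3/110 = 31/550
P(X=1 | obs) = 8/275 / 31/550 = 16/31
P(X=2 | obs) = 3/110 / 31/550 = 15/31

P(X = 1 | obs) = 16/31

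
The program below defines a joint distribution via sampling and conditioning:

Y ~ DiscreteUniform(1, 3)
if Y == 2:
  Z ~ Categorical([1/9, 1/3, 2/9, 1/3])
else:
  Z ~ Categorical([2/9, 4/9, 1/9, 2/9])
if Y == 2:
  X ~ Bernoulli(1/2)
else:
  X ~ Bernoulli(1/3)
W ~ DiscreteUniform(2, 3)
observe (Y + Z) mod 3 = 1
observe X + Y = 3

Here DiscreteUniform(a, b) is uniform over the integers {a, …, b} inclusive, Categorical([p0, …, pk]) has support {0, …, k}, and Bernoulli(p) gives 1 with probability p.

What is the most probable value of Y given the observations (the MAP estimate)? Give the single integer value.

Enumerate traces; 4 have nonzero weight after conditioning:
  (Y=2, Z=2, X=1, W=2) weight 1/54
  (Y=2, Z=2, X=1, W=3) weight 1/54
  (Y=3, Z=1, X=0, W=2) weight 4/81
  (Y=3, Z=1, X=0, W=3) weight 4/81
Group by Y:
  weight(Y=2) = 1/27
  weight(Y=3) = 8/81
Total weight = 1/27 + 8/81 = 11/81
P(Y=2 | obs) = 1/27 / 11/81 = 3/11
P(Y=3 | obs) = 8/81 / 11/81 = 8/11
argmax = 3

argmax_v P(Y = v | obs) = 3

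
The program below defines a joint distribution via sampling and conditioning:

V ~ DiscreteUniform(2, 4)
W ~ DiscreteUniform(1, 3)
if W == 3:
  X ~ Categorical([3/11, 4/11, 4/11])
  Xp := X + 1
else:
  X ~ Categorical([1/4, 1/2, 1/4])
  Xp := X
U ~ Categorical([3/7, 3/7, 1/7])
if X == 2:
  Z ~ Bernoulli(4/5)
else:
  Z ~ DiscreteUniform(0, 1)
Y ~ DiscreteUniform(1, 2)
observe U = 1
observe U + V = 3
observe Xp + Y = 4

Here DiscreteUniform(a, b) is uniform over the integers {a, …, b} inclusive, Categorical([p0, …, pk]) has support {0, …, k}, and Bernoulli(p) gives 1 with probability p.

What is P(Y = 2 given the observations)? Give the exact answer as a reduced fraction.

P(Y = 2 | obs) = 19/27

Enumerate traces; 8 have nonzero weight after conditioning:
  (V=2, W=1, X=2, U=1, Z=0, Y=2) weight 1/840
  (V=2, W=1, X=2, U=1, Z=1, Y=2) weight 1/210
  (V=2, W=2, X=2, U=1, Z=0, Y=2) weight 1/840
  (V=2, W=2, X=2, U=1, Z=1, Y=2) weight 1/210
  (V=2, W=3, X=1, U=1, Z=0, Y=2) weight 1/231
  (V=2, W=3, X=1, U=1, Z=1, Y=2) weight 1/231
  (V=2, W=3, X=2, U=1, Z=0, Y=1) weight 2/1155
  (V=2, W=3, X=2, U=1, Z=1, Y=1) weight 8/1155
Group by Y:
  weight(Y=1) = 2/231
  weight(Y=2) = 19/924
Total weight = 2/231 + 19/924 = 9/308
P(Y=1 | obs) = 2/231 / 9/308 = 8/27
P(Y=2 | obs) = 19/924 / 9/308 = 19/27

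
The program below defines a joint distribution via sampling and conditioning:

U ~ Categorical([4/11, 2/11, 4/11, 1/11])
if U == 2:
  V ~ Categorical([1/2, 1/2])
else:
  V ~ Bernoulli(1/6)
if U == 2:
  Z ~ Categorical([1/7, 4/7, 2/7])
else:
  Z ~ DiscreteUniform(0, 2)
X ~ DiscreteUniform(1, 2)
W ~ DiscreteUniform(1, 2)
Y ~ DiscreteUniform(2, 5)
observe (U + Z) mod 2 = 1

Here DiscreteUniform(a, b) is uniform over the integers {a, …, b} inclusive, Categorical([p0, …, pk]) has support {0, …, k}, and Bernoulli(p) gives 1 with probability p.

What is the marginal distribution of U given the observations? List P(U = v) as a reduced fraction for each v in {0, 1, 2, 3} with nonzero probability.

P(U=0) = 14/59, P(U=1) = 14/59, P(U=2) = 24/59, P(U=3) = 7/59

Enumerate traces; 192 have nonzero weight after conditioning:
  (U=0, V=0, Z=1, X=1, W=1, Y=2) weight 5/792
  (U=0, V=0, Z=1, X=1, W=1, Y=3) weight 5/792
  (U=0, V=0, Z=1, X=1, W=1, Y=4) weight 5/792
  (U=0, V=0, Z=1, X=1, W=1, Y=5) weight 5/792
  (U=0, V=0, Z=1, X=1, W=2, Y=2) weight 5/792
  (U=0, V=0, Z=1, X=1, W=2, Y=3) weight 5/792
  (U=0, V=0, Z=1, X=1, W=2, Y=4) weight 5/792
  (U=0, V=0, Z=1, X=1, W=2, Y=5) weight 5/792
  (U=1, V=0, Z=0, X=1, W=1, Y=2) weight 5/1584
  (U=2, V=0, Z=1, X=1, W=1, Y=2) weight 1/154
  … 182 more
Group by U:
  weight(U=0) = 4/33
  weight(U=1) = 4/33
  weight(U=2) = 16/77
  weight(U=3) = 2/33
Total weight = 4/33 + 4/33 + 16/77 + 2/33 = 118/231
P(U=0 | obs) = 4/33 / 118/231 = 14/59
P(U=1 | obs) = 4/33 / 118/231 = 14/59
P(U=2 | obs) = 16/77 / 118/231 = 24/59
P(U=3 | obs) = 2/33 / 118/231 = 7/59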